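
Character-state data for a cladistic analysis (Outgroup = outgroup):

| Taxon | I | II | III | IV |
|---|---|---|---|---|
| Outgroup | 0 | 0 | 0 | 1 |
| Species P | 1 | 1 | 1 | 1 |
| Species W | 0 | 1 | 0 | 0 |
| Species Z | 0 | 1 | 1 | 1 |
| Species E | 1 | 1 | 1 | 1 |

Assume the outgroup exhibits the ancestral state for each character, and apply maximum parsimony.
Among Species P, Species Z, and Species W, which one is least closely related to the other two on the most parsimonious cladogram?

Character polarity is set by the outgroup: the derived state is whichever differs from the outgroup's state, so for IV the derived state is '0', and for the remaining characters it is '1'.
I (derived state '1') is shared by Species E and Species P — a synapomorphy uniting that clade.
II (derived state '1') is shared by all ingroup taxa — unites the whole ingroup.
III: derived state '1' in Species E, Species P, and Species Z only — synapomorphy for {Species E, Species P, Species Z}.
IV (derived state '0') is unique to Species W (autapomorphy; uninformative for grouping).
Most parsimonious ingroup topology: (((Species P,Species E),Species Z),Species W).
Species P and Species Z share a more recent common ancestor with each other than either does with Species W, so Species W is the least closely related of the three.

Species W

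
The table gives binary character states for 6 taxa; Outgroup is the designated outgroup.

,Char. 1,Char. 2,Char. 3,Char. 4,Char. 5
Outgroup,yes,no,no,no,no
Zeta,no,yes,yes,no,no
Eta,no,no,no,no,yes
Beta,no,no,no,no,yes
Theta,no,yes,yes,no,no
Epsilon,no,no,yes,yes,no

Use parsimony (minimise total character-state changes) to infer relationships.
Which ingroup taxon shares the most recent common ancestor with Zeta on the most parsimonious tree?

Character polarity is set by the outgroup: the derived state is whichever differs from the outgroup's state, so for Char. 1 the derived state is 'no', and for the remaining characters it is 'yes'.
All ingroup taxa share the derived state 'no' for Char. 1; it defines the ingroup but does not resolve relationships within it.
Only Theta and Zeta show the derived state 'yes' for Char. 2, supporting them as a clade.
Char. 3: derived state 'yes' in Epsilon, Theta, and Zeta only — synapomorphy for {Epsilon, Theta, Zeta}.
Char. 4 (derived state 'yes') is unique to Epsilon (autapomorphy; uninformative for grouping).
Char. 5: derived state 'yes' in Beta and Eta only — synapomorphy for {Beta, Eta}.
Most parsimonious ingroup topology: (((Zeta,Theta),Epsilon),(Eta,Beta)).
Zeta and Theta form a cherry on this tree, so they are sister taxa.

Theta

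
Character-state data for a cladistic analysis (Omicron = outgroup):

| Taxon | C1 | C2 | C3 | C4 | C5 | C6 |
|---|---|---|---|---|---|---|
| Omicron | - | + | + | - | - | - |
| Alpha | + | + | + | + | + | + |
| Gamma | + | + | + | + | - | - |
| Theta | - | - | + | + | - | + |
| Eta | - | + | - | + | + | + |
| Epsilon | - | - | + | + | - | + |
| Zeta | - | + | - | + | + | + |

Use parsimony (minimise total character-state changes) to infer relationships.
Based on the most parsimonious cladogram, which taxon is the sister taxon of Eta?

Zeta

Character polarity is set by the outgroup: the derived state is whichever differs from the outgroup's state, so for C2, C3 the derived state is '-', and for the remaining characters it is '+'.
C1 (state '+') occurs in Alpha and Gamma but conflicts with the nesting implied by the other characters — most parsimoniously interpreted as homoplasy.
C2: derived state '-' in Epsilon and Theta only — synapomorphy for {Epsilon, Theta}.
C3 (derived state '-') is shared by Eta and Zeta — a synapomorphy uniting that clade.
C4 (derived state '+') is shared by all ingroup taxa — unites the whole ingroup.
C5 (derived state '+') is shared by Alpha, Eta, and Zeta — a synapomorphy uniting that clade.
Only Alpha, Epsilon, Eta, Theta, and Zeta show the derived state '+' for C6, supporting them as a clade.
Most parsimonious ingroup topology: (((Alpha,(Eta,Zeta)),(Theta,Epsilon)),Gamma).
Eta and Zeta form a cherry on this tree, so they are sister taxa.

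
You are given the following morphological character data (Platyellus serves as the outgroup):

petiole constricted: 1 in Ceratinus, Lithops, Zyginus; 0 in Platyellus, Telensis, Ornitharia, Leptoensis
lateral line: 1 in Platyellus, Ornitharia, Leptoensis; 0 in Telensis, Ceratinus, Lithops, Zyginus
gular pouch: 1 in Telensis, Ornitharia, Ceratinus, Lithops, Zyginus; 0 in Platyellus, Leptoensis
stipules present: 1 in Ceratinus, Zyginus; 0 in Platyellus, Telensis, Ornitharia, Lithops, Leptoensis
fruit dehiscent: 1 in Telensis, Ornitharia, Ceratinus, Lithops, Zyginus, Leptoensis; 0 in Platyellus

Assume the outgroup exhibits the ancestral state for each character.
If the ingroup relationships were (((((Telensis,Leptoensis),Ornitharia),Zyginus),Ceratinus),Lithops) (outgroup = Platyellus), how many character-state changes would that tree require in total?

10

Map each character onto (((((Telensis,Leptoensis),Ornitharia),Zyginus),Ceratinus),Lithops) (rooted by Platyellus) and count the minimum state changes it requires (Fitch parsimony):
petiole constricted: 2; lateral line: 3; gular pouch: 2; stipules present: 2; fruit dehiscent: 1.
Total tree length = 10.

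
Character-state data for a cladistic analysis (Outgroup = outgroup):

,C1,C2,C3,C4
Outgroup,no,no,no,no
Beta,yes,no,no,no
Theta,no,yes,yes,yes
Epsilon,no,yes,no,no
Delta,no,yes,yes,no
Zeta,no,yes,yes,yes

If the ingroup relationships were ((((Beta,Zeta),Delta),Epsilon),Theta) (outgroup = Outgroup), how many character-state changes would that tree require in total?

8

Map each character onto ((((Beta,Zeta),Delta),Epsilon),Theta) (rooted by Outgroup) and count the minimum state changes it requires (Fitch parsimony):
C1: 1; C2: 2; C3: 3; C4: 2.
Total tree length = 8.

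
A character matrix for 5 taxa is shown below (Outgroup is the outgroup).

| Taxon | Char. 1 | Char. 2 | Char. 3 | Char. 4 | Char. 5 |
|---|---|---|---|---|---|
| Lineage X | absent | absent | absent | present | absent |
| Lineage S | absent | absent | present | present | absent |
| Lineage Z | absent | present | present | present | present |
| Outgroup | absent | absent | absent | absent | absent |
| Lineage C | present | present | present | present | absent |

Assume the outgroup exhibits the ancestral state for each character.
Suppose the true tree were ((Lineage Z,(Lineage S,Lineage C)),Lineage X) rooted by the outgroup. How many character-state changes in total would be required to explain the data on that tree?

Map each character onto ((Lineage Z,(Lineage S,Lineage C)),Lineage X) (rooted by Outgroup) and count the minimum state changes it requires (Fitch parsimony):
Char. 1: 1; Char. 2: 2; Char. 3: 1; Char. 4: 1; Char. 5: 1.
Total tree length = 6.

6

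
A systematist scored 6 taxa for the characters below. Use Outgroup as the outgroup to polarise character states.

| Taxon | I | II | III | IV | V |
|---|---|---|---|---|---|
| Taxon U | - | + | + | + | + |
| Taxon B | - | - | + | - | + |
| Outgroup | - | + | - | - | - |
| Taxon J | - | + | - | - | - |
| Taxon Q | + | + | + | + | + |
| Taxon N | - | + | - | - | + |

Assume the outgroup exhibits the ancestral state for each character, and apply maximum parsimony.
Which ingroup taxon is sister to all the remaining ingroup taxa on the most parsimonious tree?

Character polarity is set by the outgroup: the derived state is whichever differs from the outgroup's state, so for II the derived state is '-', and for the remaining characters it is '+'.
I: derived state '+' in Taxon Q only — an autapomorphy, so it tells us nothing about relationships among taxa.
II (derived state '-') is unique to Taxon B (autapomorphy; uninformative for grouping).
III (derived state '+') is shared by Taxon B, Taxon Q, and Taxon U — a synapomorphy uniting that clade.
Only Taxon Q and Taxon U show the derived state '+' for IV, supporting them as a clade.
V: derived state '+' in Taxon B, Taxon N, Taxon Q, and Taxon U only — synapomorphy for {Taxon B, Taxon N, Taxon Q, Taxon U}.
Most parsimonious ingroup topology: ((((Taxon U,Taxon Q),Taxon B),Taxon N),Taxon J).
Taxon J is sister to the clade containing all other ingroup taxa, so it is the earliest-diverging (most basal) ingroup lineage.

Taxon J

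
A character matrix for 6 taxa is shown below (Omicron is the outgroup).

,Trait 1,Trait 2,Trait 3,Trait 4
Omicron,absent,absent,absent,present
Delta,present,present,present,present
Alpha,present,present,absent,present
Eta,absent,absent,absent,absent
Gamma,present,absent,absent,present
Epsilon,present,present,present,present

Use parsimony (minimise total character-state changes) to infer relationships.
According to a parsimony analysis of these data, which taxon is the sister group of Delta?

Epsilon

Character polarity is set by the outgroup: the derived state is whichever differs from the outgroup's state, so for Trait 4 the derived state is 'absent', and for the remaining characters it is 'present'.
Only Alpha, Delta, Epsilon, and Gamma show the derived state 'present' for Trait 1, supporting them as a clade.
Trait 2: derived state 'present' in Alpha, Delta, and Epsilon only — synapomorphy for {Alpha, Delta, Epsilon}.
Trait 3 (derived state 'present') is shared by Delta and Epsilon — a synapomorphy uniting that clade.
Trait 4: derived state 'absent' in Eta only — an autapomorphy, so it tells us nothing about relationships among taxa.
Most parsimonious ingroup topology: ((((Delta,Epsilon),Alpha),Gamma),Eta).
Delta and Epsilon form a cherry on this tree, so they are sister taxa.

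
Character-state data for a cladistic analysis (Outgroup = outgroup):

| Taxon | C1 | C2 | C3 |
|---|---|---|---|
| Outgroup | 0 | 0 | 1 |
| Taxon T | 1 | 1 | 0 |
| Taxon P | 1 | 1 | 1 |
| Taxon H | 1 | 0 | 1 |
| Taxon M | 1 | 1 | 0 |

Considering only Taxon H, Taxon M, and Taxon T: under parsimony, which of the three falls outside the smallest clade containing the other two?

Taxon H

Character polarity is set by the outgroup: the derived state is whichever differs from the outgroup's state, so for C3 the derived state is '0', and for the remaining characters it is '1'.
C1 (derived state '1') is shared by all ingroup taxa — unites the whole ingroup.
Only Taxon M, Taxon P, and Taxon T show the derived state '1' for C2, supporting them as a clade.
C3 (derived state '0') is shared by Taxon M and Taxon T — a synapomorphy uniting that clade.
Most parsimonious ingroup topology: (((Taxon T,Taxon M),Taxon P),Taxon H).
Taxon M and Taxon T share a more recent common ancestor with each other than either does with Taxon H, so Taxon H is the least closely related of the three.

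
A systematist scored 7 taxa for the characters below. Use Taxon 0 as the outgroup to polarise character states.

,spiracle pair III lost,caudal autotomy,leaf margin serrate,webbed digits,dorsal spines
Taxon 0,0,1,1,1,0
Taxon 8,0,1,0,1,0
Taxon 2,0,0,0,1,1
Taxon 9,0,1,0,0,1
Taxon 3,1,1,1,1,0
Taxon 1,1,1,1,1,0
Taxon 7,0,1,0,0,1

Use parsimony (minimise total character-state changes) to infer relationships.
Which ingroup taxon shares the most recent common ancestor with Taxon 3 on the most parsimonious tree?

Character polarity is set by the outgroup: the derived state is whichever differs from the outgroup's state, so for caudal autotomy, leaf margin serrate, webbed digits the derived state is '0', and for the remaining characters it is '1'.
spiracle pair III lost: derived state '1' in Taxon 1 and Taxon 3 only — synapomorphy for {Taxon 1, Taxon 3}.
caudal autotomy (derived state '0') is unique to Taxon 2 (autapomorphy; uninformative for grouping).
leaf margin serrate: derived state '0' in Taxon 2, Taxon 7, Taxon 8, and Taxon 9 only — synapomorphy for {Taxon 2, Taxon 7, Taxon 8, Taxon 9}.
webbed digits: derived state '0' in Taxon 7 and Taxon 9 only — synapomorphy for {Taxon 7, Taxon 9}.
Only Taxon 2, Taxon 7, and Taxon 9 show the derived state '1' for dorsal spines, supporting them as a clade.
Most parsimonious ingroup topology: ((Taxon 8,(Taxon 2,(Taxon 9,Taxon 7))),(Taxon 3,Taxon 1)).
Taxon 3 and Taxon 1 form a cherry on this tree, so they are sister taxa.

Taxon 1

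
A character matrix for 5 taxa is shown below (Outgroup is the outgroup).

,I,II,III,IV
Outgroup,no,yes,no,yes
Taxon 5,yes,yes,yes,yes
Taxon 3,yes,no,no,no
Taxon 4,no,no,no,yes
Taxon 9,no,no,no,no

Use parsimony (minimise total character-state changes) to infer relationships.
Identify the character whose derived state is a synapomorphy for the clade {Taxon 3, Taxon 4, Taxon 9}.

Character polarity is set by the outgroup: the derived state is whichever differs from the outgroup's state, so for II, IV the derived state is 'no', and for the remaining characters it is 'yes'.
I groups Taxon 3 and Taxon 5, which is incompatible with the clades supported by the remaining characters; treating it as convergent (homoplasy) costs fewer steps than any alternative tree.
II (derived state 'no') is shared by Taxon 3, Taxon 4, and Taxon 9 — a synapomorphy uniting that clade.
III: derived state 'yes' in Taxon 5 only — an autapomorphy, so it tells us nothing about relationships among taxa.
IV (derived state 'no') is shared by Taxon 3 and Taxon 9 — a synapomorphy uniting that clade.
Most parsimonious ingroup topology: (Taxon 5,((Taxon 3,Taxon 9),Taxon 4)).
The clade {Taxon 3, Taxon 4, Taxon 9} is supported by II: its derived state 'no' occurs in exactly those taxa and in no other taxon (including the outgroup).

II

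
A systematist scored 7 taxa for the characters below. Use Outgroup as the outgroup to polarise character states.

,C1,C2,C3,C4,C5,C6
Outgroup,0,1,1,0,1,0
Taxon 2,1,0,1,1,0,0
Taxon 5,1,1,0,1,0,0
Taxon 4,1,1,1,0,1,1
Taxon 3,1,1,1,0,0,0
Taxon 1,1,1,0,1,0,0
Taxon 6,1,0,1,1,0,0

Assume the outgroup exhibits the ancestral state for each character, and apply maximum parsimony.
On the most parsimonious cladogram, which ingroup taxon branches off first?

Character polarity is set by the outgroup: the derived state is whichever differs from the outgroup's state, so for C2, C3, C5 the derived state is '0', and for the remaining characters it is '1'.
All ingroup taxa share the derived state '1' for C1; it defines the ingroup but does not resolve relationships within it.
C2 (derived state '0') is shared by Taxon 2 and Taxon 6 — a synapomorphy uniting that clade.
Only Taxon 1 and Taxon 5 show the derived state '0' for C3, supporting them as a clade.
Only Taxon 1, Taxon 2, Taxon 5, and Taxon 6 show the derived state '1' for C4, supporting them as a clade.
C5 (derived state '0') is shared by Taxon 1, Taxon 2, Taxon 3, Taxon 5, and Taxon 6 — a synapomorphy uniting that clade.
C6: derived state '1' in Taxon 4 only — an autapomorphy, so it tells us nothing about relationships among taxa.
Most parsimonious ingroup topology: ((((Taxon 2,Taxon 6),(Taxon 5,Taxon 1)),Taxon 3),Taxon 4).
Taxon 4 is sister to the clade containing all other ingroup taxa, so it is the earliest-diverging (most basal) ingroup lineage.

Taxon 4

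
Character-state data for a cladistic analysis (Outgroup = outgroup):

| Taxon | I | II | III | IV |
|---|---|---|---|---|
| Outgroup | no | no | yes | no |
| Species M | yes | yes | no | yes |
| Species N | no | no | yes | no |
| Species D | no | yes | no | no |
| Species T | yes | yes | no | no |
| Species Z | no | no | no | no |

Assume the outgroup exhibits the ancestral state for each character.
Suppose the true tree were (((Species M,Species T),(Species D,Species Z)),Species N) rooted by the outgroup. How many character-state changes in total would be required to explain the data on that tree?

Map each character onto (((Species M,Species T),(Species D,Species Z)),Species N) (rooted by Outgroup) and count the minimum state changes it requires (Fitch parsimony):
I: 1; II: 2; III: 1; IV: 1.
Total tree length = 5.

5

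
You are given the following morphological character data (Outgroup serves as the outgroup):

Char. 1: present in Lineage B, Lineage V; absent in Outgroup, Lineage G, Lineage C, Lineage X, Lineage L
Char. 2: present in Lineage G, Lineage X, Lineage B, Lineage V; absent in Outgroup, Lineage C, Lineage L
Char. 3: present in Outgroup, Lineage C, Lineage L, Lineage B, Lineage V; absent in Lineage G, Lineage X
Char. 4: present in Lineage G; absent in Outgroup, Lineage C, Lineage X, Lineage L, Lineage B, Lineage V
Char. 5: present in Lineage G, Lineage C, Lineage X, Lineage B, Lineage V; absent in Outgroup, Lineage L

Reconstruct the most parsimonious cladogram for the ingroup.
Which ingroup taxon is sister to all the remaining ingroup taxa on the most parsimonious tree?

Lineage L

Character polarity is set by the outgroup: the derived state is whichever differs from the outgroup's state, so for Char. 3 the derived state is 'absent', and for the remaining characters it is 'present'.
Char. 1 (derived state 'present') is shared by Lineage B and Lineage V — a synapomorphy uniting that clade.
Only Lineage B, Lineage G, Lineage V, and Lineage X show the derived state 'present' for Char. 2, supporting them as a clade.
Char. 3: derived state 'absent' in Lineage G and Lineage X only — synapomorphy for {Lineage G, Lineage X}.
Char. 4 (derived state 'present') is unique to Lineage G (autapomorphy; uninformative for grouping).
Char. 5: derived state 'present' in Lineage B, Lineage C, Lineage G, Lineage V, and Lineage X only — synapomorphy for {Lineage B, Lineage C, Lineage G, Lineage V, Lineage X}.
Most parsimonious ingroup topology: ((((Lineage G,Lineage X),(Lineage B,Lineage V)),Lineage C),Lineage L).
Lineage L is sister to the clade containing all other ingroup taxa, so it is the earliest-diverging (most basal) ingroup lineage.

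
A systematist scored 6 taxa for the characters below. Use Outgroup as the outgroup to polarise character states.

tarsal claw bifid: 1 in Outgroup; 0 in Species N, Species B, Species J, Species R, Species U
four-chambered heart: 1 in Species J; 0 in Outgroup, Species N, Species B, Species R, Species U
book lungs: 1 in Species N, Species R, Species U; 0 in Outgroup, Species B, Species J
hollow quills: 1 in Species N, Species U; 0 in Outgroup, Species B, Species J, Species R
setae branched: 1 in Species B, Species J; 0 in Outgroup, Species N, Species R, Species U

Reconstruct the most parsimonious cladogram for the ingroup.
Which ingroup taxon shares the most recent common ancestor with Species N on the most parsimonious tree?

Character polarity is set by the outgroup: the derived state is whichever differs from the outgroup's state, so for tarsal claw bifid the derived state is '0', and for the remaining characters it is '1'.
tarsal claw bifid (derived state '0') is shared by all ingroup taxa — unites the whole ingroup.
four-chambered heart (derived state '1') is unique to Species J (autapomorphy; uninformative for grouping).
book lungs (derived state '1') is shared by Species N, Species R, and Species U — a synapomorphy uniting that clade.
Only Species N and Species U show the derived state '1' for hollow quills, supporting them as a clade.
setae branched: derived state '1' in Species B and Species J only — synapomorphy for {Species B, Species J}.
Most parsimonious ingroup topology: (((Species N,Species U),Species R),(Species B,Species J)).
Species N and Species U form a cherry on this tree, so they are sister taxa.

Species U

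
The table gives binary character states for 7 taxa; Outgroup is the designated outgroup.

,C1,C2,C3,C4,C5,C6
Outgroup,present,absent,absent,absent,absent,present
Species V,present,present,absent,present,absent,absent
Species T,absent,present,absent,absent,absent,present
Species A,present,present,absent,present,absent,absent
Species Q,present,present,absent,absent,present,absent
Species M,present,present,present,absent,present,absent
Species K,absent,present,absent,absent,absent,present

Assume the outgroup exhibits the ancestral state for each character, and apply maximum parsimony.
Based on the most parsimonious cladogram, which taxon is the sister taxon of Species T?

Species K

Character polarity is set by the outgroup: the derived state is whichever differs from the outgroup's state, so for C1, C6 the derived state is 'absent', and for the remaining characters it is 'present'.
Only Species K and Species T show the derived state 'absent' for C1, supporting them as a clade.
All ingroup taxa share the derived state 'present' for C2; it defines the ingroup but does not resolve relationships within it.
C3: derived state 'present' in Species M only — an autapomorphy, so it tells us nothing about relationships among taxa.
Only Species A and Species V show the derived state 'present' for C4, supporting them as a clade.
C5: derived state 'present' in Species M and Species Q only — synapomorphy for {Species M, Species Q}.
Only Species A, Species M, Species Q, and Species V show the derived state 'absent' for C6, supporting them as a clade.
Most parsimonious ingroup topology: (((Species V,Species A),(Species Q,Species M)),(Species T,Species K)).
Species T and Species K form a cherry on this tree, so they are sister taxa.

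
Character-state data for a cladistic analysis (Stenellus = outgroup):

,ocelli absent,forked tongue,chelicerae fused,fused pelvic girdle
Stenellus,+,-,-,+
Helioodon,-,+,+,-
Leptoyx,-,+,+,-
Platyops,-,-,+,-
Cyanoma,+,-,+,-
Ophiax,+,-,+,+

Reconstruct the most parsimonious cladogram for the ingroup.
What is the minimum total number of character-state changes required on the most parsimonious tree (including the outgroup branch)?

4

Character polarity is set by the outgroup: the derived state is whichever differs from the outgroup's state, so for ocelli absent, fused pelvic girdle the derived state is '-', and for the remaining characters it is '+'.
ocelli absent: derived state '-' in Helioodon, Leptoyx, and Platyops only — synapomorphy for {Helioodon, Leptoyx, Platyops}.
forked tongue: derived state '+' in Helioodon and Leptoyx only — synapomorphy for {Helioodon, Leptoyx}.
All ingroup taxa share the derived state '+' for chelicerae fused; it defines the ingroup but does not resolve relationships within it.
fused pelvic girdle: derived state '-' in Cyanoma, Helioodon, Leptoyx, and Platyops only — synapomorphy for {Cyanoma, Helioodon, Leptoyx, Platyops}.
Most parsimonious ingroup topology: ((((Helioodon,Leptoyx),Platyops),Cyanoma),Ophiax).
Changes per character on this tree: ocelli absent: 1; forked tongue: 1; chelicerae fused: 1; fused pelvic girdle: 1.
Total = 4.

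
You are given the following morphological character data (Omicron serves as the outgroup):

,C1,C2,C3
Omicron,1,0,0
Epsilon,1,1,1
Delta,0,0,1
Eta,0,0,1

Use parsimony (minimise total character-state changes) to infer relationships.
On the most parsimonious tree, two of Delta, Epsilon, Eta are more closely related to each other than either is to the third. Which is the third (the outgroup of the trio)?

Character polarity is set by the outgroup: the derived state is whichever differs from the outgroup's state, so for C1 the derived state is '0', and for the remaining characters it is '1'.
Only Delta and Eta show the derived state '0' for C1, supporting them as a clade.
C2: derived state '1' in Epsilon only — an autapomorphy, so it tells us nothing about relationships among taxa.
All ingroup taxa share the derived state '1' for C3; it defines the ingroup but does not resolve relationships within it.
Most parsimonious ingroup topology: (Epsilon,(Delta,Eta)).
Delta and Eta share a more recent common ancestor with each other than either does with Epsilon, so Epsilon is the least closely related of the three.

Epsilon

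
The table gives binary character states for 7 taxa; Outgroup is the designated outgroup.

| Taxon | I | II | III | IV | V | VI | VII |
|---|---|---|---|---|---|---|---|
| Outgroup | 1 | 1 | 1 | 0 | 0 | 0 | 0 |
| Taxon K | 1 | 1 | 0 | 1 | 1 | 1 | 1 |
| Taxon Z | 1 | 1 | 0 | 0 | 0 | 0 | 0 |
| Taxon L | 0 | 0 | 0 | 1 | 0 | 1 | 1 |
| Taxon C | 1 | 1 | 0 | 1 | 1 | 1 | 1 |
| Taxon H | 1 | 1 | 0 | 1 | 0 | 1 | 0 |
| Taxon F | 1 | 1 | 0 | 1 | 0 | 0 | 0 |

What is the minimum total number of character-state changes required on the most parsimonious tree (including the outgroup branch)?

Character polarity is set by the outgroup: the derived state is whichever differs from the outgroup's state, so for I, II, III the derived state is '0', and for the remaining characters it is '1'.
I (derived state '0') is unique to Taxon L (autapomorphy; uninformative for grouping).
II: derived state '0' in Taxon L only — an autapomorphy, so it tells us nothing about relationships among taxa.
III (derived state '0') is shared by all ingroup taxa — unites the whole ingroup.
IV: derived state '1' in Taxon C, Taxon F, Taxon H, Taxon K, and Taxon L only — synapomorphy for {Taxon C, Taxon F, Taxon H, Taxon K, Taxon L}.
V: derived state '1' in Taxon C and Taxon K only — synapomorphy for {Taxon C, Taxon K}.
VI: derived state '1' in Taxon C, Taxon H, Taxon K, and Taxon L only — synapomorphy for {Taxon C, Taxon H, Taxon K, Taxon L}.
Only Taxon C, Taxon K, and Taxon L show the derived state '1' for VII, supporting them as a clade.
Most parsimonious ingroup topology: (((((Taxon K,Taxon C),Taxon L),Taxon H),Taxon F),Taxon Z).
Changes per character on this tree: I: 1; II: 1; III: 1; IV: 1; V: 1; VI: 1; VII: 1.
Total = 7.

7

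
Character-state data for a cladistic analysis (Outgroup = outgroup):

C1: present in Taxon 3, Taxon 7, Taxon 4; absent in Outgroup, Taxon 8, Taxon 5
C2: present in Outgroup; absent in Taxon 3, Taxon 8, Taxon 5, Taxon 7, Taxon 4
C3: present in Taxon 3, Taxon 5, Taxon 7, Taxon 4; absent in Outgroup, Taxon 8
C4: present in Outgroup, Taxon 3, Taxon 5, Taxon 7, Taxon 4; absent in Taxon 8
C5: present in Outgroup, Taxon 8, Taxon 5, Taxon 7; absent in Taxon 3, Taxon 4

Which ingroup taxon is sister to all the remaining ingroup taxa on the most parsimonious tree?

Taxon 8

Character polarity is set by the outgroup: the derived state is whichever differs from the outgroup's state, so for C2, C4, C5 the derived state is 'absent', and for the remaining characters it is 'present'.
C1: derived state 'present' in Taxon 3, Taxon 4, and Taxon 7 only — synapomorphy for {Taxon 3, Taxon 4, Taxon 7}.
All ingroup taxa share the derived state 'absent' for C2; it defines the ingroup but does not resolve relationships within it.
Only Taxon 3, Taxon 4, Taxon 5, and Taxon 7 show the derived state 'present' for C3, supporting them as a clade.
C4: derived state 'absent' in Taxon 8 only — an autapomorphy, so it tells us nothing about relationships among taxa.
Only Taxon 3 and Taxon 4 show the derived state 'absent' for C5, supporting them as a clade.
Most parsimonious ingroup topology: ((((Taxon 3,Taxon 4),Taxon 7),Taxon 5),Taxon 8).
Taxon 8 is sister to the clade containing all other ingroup taxa, so it is the earliest-diverging (most basal) ingroup lineage.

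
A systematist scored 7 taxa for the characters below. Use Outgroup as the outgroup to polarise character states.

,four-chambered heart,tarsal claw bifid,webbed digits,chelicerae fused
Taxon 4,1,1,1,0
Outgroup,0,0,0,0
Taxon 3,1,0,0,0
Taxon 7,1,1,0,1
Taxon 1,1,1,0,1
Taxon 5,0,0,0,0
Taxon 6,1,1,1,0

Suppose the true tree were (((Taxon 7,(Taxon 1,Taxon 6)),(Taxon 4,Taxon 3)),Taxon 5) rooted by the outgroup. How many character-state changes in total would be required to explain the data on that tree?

Map each character onto (((Taxon 7,(Taxon 1,Taxon 6)),(Taxon 4,Taxon 3)),Taxon 5) (rooted by Outgroup) and count the minimum state changes it requires (Fitch parsimony):
four-chambered heart: 1; tarsal claw bifid: 2; webbed digits: 2; chelicerae fused: 2.
Total tree length = 7.

7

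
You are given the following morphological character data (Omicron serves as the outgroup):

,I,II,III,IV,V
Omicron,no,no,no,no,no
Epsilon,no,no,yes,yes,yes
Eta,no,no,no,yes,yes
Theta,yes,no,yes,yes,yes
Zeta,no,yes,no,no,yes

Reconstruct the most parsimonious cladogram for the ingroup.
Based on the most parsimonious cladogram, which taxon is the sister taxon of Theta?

Epsilon

The outgroup has state 'no' for every character, so 'yes' is the derived state throughout.
I: derived state 'yes' in Theta only — an autapomorphy, so it tells us nothing about relationships among taxa.
II (derived state 'yes') is unique to Zeta (autapomorphy; uninformative for grouping).
III: derived state 'yes' in Epsilon and Theta only — synapomorphy for {Epsilon, Theta}.
Only Epsilon, Eta, and Theta show the derived state 'yes' for IV, supporting them as a clade.
All ingroup taxa share the derived state 'yes' for V; it defines the ingroup but does not resolve relationships within it.
Most parsimonious ingroup topology: (((Epsilon,Theta),Eta),Zeta).
Theta and Epsilon form a cherry on this tree, so they are sister taxa.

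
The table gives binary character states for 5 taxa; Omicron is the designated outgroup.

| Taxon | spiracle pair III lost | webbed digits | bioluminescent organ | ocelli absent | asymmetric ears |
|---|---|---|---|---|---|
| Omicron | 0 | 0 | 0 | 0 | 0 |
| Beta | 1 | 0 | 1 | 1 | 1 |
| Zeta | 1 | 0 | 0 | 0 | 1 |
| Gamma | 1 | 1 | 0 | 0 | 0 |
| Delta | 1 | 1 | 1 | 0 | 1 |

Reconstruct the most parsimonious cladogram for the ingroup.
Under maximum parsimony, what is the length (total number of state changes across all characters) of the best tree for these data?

6

The outgroup has state '0' for every character, so '1' is the derived state throughout.
All ingroup taxa share the derived state '1' for spiracle pair III lost; it defines the ingroup but does not resolve relationships within it.
webbed digits (state '1') occurs in Delta and Gamma but conflicts with the nesting implied by the other characters — most parsimoniously interpreted as homoplasy.
Only Beta and Delta show the derived state '1' for bioluminescent organ, supporting them as a clade.
ocelli absent (derived state '1') is unique to Beta (autapomorphy; uninformative for grouping).
asymmetric ears (derived state '1') is shared by Beta, Delta, and Zeta — a synapomorphy uniting that clade.
Most parsimonious ingroup topology: (((Beta,Delta),Zeta),Gamma).
Changes per character on this tree: spiracle pair III lost: 1; webbed digits: 2; bioluminescent organ: 1; ocelli absent: 1; asymmetric ears: 1.
Total = 6.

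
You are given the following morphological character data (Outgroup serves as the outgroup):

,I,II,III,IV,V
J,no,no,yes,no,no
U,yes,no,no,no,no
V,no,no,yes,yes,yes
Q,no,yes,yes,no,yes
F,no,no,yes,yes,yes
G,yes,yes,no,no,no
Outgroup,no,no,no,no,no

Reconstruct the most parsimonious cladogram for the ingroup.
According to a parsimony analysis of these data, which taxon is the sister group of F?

The outgroup has state 'no' for every character, so 'yes' is the derived state throughout.
I: derived state 'yes' in G and U only — synapomorphy for {G, U}.
II (state 'yes') occurs in G and Q but conflicts with the nesting implied by the other characters — most parsimoniously interpreted as homoplasy.
III: derived state 'yes' in F, J, Q, and V only — synapomorphy for {F, J, Q, V}.
IV: derived state 'yes' in F and V only — synapomorphy for {F, V}.
V: derived state 'yes' in F, Q, and V only — synapomorphy for {F, Q, V}.
Most parsimonious ingroup topology: ((U,G),((Q,(F,V)),J)).
F and V form a cherry on this tree, so they are sister taxa.

V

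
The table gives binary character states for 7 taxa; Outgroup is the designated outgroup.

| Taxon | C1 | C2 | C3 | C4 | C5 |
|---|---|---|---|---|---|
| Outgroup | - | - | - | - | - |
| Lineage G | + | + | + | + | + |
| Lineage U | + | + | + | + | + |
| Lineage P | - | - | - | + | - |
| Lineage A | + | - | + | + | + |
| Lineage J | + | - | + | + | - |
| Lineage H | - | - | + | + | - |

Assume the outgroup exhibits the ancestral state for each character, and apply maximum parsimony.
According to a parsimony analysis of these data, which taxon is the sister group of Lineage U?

The outgroup has state '-' for every character, so '+' is the derived state throughout.
Only Lineage A, Lineage G, Lineage J, and Lineage U show the derived state '+' for C1, supporting them as a clade.
C2: derived state '+' in Lineage G and Lineage U only — synapomorphy for {Lineage G, Lineage U}.
Only Lineage A, Lineage G, Lineage H, Lineage J, and Lineage U show the derived state '+' for C3, supporting them as a clade.
C4 (derived state '+') is shared by all ingroup taxa — unites the whole ingroup.
C5: derived state '+' in Lineage A, Lineage G, and Lineage U only — synapomorphy for {Lineage A, Lineage G, Lineage U}.
Most parsimonious ingroup topology: (((((Lineage G,Lineage U),Lineage A),Lineage J),Lineage H),Lineage P).
Lineage U and Lineage G form a cherry on this tree, so they are sister taxa.

Lineage G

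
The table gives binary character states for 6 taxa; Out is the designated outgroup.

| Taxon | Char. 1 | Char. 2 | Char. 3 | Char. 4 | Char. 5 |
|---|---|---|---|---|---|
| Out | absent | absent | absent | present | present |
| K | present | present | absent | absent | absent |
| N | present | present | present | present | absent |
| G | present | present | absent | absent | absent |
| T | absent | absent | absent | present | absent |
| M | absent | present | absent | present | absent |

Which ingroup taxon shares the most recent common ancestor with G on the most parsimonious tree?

Character polarity is set by the outgroup: the derived state is whichever differs from the outgroup's state, so for Char. 4, Char. 5 the derived state is 'absent', and for the remaining characters it is 'present'.
Char. 1 (derived state 'present') is shared by G, K, and N — a synapomorphy uniting that clade.
Only G, K, M, and N show the derived state 'present' for Char. 2, supporting them as a clade.
Char. 3: derived state 'present' in N only — an autapomorphy, so it tells us nothing about relationships among taxa.
Only G and K show the derived state 'absent' for Char. 4, supporting them as a clade.
All ingroup taxa share the derived state 'absent' for Char. 5; it defines the ingroup but does not resolve relationships within it.
Most parsimonious ingroup topology: ((((K,G),N),M),T).
G and K form a cherry on this tree, so they are sister taxa.

K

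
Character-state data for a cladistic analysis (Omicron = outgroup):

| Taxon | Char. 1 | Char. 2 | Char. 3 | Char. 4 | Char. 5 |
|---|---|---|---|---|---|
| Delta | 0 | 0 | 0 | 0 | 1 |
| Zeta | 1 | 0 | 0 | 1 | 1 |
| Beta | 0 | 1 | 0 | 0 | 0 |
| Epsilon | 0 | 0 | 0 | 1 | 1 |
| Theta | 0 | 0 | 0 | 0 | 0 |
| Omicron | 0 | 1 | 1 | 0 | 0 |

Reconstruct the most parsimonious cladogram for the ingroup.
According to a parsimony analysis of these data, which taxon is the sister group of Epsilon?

Character polarity is set by the outgroup: the derived state is whichever differs from the outgroup's state, so for Char. 2, Char. 3 the derived state is '0', and for the remaining characters it is '1'.
Char. 1: derived state '1' in Zeta only — an autapomorphy, so it tells us nothing about relationships among taxa.
Char. 2 (derived state '0') is shared by Delta, Epsilon, Theta, and Zeta — a synapomorphy uniting that clade.
All ingroup taxa share the derived state '0' for Char. 3; it defines the ingroup but does not resolve relationships within it.
Char. 4 (derived state '1') is shared by Epsilon and Zeta — a synapomorphy uniting that clade.
Char. 5: derived state '1' in Delta, Epsilon, and Zeta only — synapomorphy for {Delta, Epsilon, Zeta}.
Most parsimonious ingroup topology: ((((Epsilon,Zeta),Delta),Theta),Beta).
Epsilon and Zeta form a cherry on this tree, so they are sister taxa.

Zeta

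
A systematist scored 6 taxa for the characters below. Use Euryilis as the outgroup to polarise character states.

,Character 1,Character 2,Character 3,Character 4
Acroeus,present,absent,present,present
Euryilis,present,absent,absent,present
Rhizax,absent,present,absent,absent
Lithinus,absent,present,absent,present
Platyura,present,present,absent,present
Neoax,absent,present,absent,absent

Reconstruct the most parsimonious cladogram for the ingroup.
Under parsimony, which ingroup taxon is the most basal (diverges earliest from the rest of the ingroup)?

Acroeus

Character polarity is set by the outgroup: the derived state is whichever differs from the outgroup's state, so for Character 1, Character 4 the derived state is 'absent', and for the remaining characters it is 'present'.
Character 1 (derived state 'absent') is shared by Lithinus, Neoax, and Rhizax — a synapomorphy uniting that clade.
Only Lithinus, Neoax, Platyura, and Rhizax show the derived state 'present' for Character 2, supporting them as a clade.
Character 3 (derived state 'present') is unique to Acroeus (autapomorphy; uninformative for grouping).
Character 4: derived state 'absent' in Neoax and Rhizax only — synapomorphy for {Neoax, Rhizax}.
Most parsimonious ingroup topology: ((((Neoax,Rhizax),Lithinus),Platyura),Acroeus).
Acroeus is sister to the clade containing all other ingroup taxa, so it is the earliest-diverging (most basal) ingroup lineage.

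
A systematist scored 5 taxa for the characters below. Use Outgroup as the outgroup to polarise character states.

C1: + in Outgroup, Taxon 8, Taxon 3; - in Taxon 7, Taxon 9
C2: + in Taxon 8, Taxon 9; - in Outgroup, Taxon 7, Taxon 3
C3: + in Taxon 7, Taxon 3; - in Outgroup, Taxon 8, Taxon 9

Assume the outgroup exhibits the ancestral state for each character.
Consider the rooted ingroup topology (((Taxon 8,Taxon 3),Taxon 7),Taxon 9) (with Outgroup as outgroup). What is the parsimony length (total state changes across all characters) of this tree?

Map each character onto (((Taxon 8,Taxon 3),Taxon 7),Taxon 9) (rooted by Outgroup) and count the minimum state changes it requires (Fitch parsimony):
C1: 2; C2: 2; C3: 2.
Total tree length = 6.

6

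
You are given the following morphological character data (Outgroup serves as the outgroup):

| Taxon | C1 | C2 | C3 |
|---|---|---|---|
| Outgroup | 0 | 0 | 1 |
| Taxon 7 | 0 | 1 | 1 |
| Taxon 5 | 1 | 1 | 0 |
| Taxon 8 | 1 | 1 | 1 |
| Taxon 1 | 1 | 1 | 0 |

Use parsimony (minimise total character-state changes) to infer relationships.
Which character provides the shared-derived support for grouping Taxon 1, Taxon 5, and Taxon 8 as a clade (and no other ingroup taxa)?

C1

Character polarity is set by the outgroup: the derived state is whichever differs from the outgroup's state, so for C3 the derived state is '0', and for the remaining characters it is '1'.
C1: derived state '1' in Taxon 1, Taxon 5, and Taxon 8 only — synapomorphy for {Taxon 1, Taxon 5, Taxon 8}.
C2 (derived state '1') is shared by all ingroup taxa — unites the whole ingroup.
Only Taxon 1 and Taxon 5 show the derived state '0' for C3, supporting them as a clade.
Most parsimonious ingroup topology: (Taxon 7,((Taxon 5,Taxon 1),Taxon 8)).
The clade {Taxon 1, Taxon 5, Taxon 8} is supported by C1: its derived state '1' occurs in exactly those taxa and in no other taxon (including the outgroup).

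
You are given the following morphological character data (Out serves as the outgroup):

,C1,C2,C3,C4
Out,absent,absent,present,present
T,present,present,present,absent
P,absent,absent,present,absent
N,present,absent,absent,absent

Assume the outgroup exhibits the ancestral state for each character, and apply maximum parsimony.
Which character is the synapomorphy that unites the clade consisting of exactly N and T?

Character polarity is set by the outgroup: the derived state is whichever differs from the outgroup's state, so for C3, C4 the derived state is 'absent', and for the remaining characters it is 'present'.
C1: derived state 'present' in N and T only — synapomorphy for {N, T}.
C2: derived state 'present' in T only — an autapomorphy, so it tells us nothing about relationships among taxa.
C3: derived state 'absent' in N only — an autapomorphy, so it tells us nothing about relationships among taxa.
C4 (derived state 'absent') is shared by all ingroup taxa — unites the whole ingroup.
Most parsimonious ingroup topology: ((T,N),P).
The clade {N, T} is supported by C1: its derived state 'present' occurs in exactly those taxa and in no other taxon (including the outgroup).

C1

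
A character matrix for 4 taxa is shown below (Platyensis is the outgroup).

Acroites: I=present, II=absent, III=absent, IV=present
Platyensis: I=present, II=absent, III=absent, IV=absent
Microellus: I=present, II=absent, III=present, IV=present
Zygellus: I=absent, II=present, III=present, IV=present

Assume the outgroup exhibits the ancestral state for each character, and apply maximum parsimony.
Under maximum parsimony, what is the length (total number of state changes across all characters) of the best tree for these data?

Character polarity is set by the outgroup: the derived state is whichever differs from the outgroup's state, so for I the derived state is 'absent', and for the remaining characters it is 'present'.
I (derived state 'absent') is unique to Zygellus (autapomorphy; uninformative for grouping).
II: derived state 'present' in Zygellus only — an autapomorphy, so it tells us nothing about relationships among taxa.
Only Microellus and Zygellus show the derived state 'present' for III, supporting them as a clade.
IV (derived state 'present') is shared by all ingroup taxa — unites the whole ingroup.
Most parsimonious ingroup topology: (Acroites,(Microellus,Zygellus)).
Changes per character on this tree: I: 1; II: 1; III: 1; IV: 1.
Total = 4.

4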